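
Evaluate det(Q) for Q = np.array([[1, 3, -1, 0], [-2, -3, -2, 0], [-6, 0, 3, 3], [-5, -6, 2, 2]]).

45

Expand along column 4 (it has 2 zeros):
  − (3) · M_34   where M_34 = det([1 3 -1; -2 -3 -2; -5 -6 2]) = 27
  + (2) · M_44   where M_44 = det([1 3 -1; -2 -3 -2; -6 0 3]) = 63
det = (-1)·(3)·(27) + (+1)·(2)·(63) = 45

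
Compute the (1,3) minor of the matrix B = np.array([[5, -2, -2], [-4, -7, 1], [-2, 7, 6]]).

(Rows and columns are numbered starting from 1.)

The minor is -42.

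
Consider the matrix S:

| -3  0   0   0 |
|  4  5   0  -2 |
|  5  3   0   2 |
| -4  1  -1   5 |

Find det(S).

-48

Expand along row 1 (it has 3 zeros):
  + (-3) · M_11   where M_11 = det([5 0 -2; 3 0 2; 1 -1 5]) = 16
det = (+1)·(-3)·(16) = -48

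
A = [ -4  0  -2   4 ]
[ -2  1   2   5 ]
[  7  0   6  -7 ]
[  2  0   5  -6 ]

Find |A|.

Expand along column 2 (it has 3 zeros):
  + (1) · M_22   where M_22 = det([-4 -2 4; 7 6 -7; 2 5 -6]) = 40
det = (+1)·(1)·(40) = 40

40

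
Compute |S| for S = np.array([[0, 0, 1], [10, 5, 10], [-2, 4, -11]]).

|S| = 50

Expand along row 1:
  + 1 · |10 5; -2 4| = 1·(40 − (-10)) = 50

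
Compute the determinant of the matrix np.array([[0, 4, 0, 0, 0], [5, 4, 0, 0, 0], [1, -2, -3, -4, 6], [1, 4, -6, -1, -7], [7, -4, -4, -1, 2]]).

The matrix is block lower-triangular with a 2×2 block and a 3×3 block on the diagonal, so its determinant equals the product of the determinants of the diagonal blocks.
det of the 2×2 block = -20
det of the 3×3 block = -121
det = (-20)·(-121) = 2420

The determinant is 2420.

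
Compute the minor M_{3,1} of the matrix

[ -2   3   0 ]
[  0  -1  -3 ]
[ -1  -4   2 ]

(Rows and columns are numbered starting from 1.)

Delete row 3 and column 1; the remaining 2×2 submatrix is [3 0; -1 -3].
Its determinant is 3·(-3) − 0·(-1) = -9.

-9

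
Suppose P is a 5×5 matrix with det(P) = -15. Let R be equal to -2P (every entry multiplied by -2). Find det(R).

480

For a 5×5 matrix, det(-2P) = (-2)^5·det(P) = -32·det(P).
det(R) = (-32)·(-15) = 480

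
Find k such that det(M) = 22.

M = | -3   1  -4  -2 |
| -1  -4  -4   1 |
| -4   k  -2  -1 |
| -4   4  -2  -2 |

k = 2

Expanding along the row containing k, det(M) is linear in k: det(M) = (-22)·k + (66).
Set (-22)·k + (66) = 22  ⇒  (-22)·k = -44  ⇒  k = 2.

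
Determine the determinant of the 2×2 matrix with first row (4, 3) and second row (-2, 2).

The determinant is 14.

det = 4·2 − 3·(-2) = 8 − (-6) = 14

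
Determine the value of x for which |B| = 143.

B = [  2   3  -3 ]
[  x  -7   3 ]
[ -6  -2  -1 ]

5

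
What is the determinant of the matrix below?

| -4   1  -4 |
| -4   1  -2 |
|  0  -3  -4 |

Expand along column 1:
  + (-4) · |1 -2; -3 -4| = (-4)·(-4 − 6) = 40
  − (-4) · |1 -4; -3 -4| = −(-4)·(-4 − 12) = -64
Sum: (40) + (-64) = -24

-24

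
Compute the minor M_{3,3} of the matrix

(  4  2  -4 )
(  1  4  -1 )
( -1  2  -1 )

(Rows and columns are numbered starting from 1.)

Delete row 3 and column 3; the remaining 2×2 submatrix is [4 2; 1 4].
Its determinant is 4·4 − 2·1 = 14.

14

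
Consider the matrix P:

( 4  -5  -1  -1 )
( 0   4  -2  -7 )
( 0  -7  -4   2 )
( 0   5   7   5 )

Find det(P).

Expand along column 1 (it has 3 zeros):
  + (4) · M_11   where M_11 = det([4 -2 -7; -7 -4 2; 5 7 5]) = -23
det = (+1)·(4)·(-23) = -92

|P| = -92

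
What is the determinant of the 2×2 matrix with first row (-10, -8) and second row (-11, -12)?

det = (-10)·(-12) − (-8)·(-11) = 120 − 88 = 32

32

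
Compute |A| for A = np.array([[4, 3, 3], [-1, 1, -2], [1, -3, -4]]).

-52

Expand along column 1:
  + 4 · |1 -2; -3 -4| = 4·(-4 − 6) = -40
  − (-1) · |3 3; -3 -4| = −(-1)·(-12 − (-9)) = -3
  + 1 · |3 3; 1 -2| = 1·(-6 − 3) = -9
Sum: (-40) + (-3) + (-9) = -52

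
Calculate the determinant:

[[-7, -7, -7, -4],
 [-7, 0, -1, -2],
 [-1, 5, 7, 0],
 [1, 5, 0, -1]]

The determinant is 628.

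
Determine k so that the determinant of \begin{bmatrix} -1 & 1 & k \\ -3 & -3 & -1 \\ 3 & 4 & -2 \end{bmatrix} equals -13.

Expanding along the row containing k, det(B) is linear in k: det(B) = (-3)·k + (-19).
Set (-3)·k + (-19) = -13  ⇒  (-3)·k = 6  ⇒  k = -2.

-2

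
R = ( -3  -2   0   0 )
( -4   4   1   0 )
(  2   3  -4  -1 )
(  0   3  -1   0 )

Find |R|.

|R| = 29

Expand along column 4 (it has 3 zeros):
  − (-1) · M_34   where M_34 = det([-3 -2 0; -4 4 1; 0 3 -1]) = 29
det = (-1)·(-1)·(29) = 29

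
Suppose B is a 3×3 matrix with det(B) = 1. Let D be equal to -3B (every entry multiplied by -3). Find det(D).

The determinant is -27.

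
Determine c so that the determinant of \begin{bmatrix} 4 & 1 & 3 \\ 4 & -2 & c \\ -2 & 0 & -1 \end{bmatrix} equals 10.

Expanding along the column containing c, det(A) is linear in c: det(A) = (-2)·c + (0).
Set (-2)·c + (0) = 10  ⇒  (-2)·c = 10  ⇒  c = -5.

-5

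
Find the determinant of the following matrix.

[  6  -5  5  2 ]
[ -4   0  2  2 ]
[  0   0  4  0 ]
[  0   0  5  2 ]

The matrix is block upper-triangular with a 2×2 block and a 2×2 block on the diagonal, so its determinant equals the product of the determinants of the diagonal blocks.
det of the 2×2 block = -20
det of the 2×2 block = 8
det = (-20)·(8) = -160

-160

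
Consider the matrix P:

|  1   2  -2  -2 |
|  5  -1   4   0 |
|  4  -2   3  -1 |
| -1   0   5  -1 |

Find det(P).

det(P) = -150

Expand along row 2 (it has 1 zero):
  − (5) · M_21   where M_21 = det([2 -2 -2; -2 3 -1; 0 5 -1]) = 28
  + (-1) · M_22   where M_22 = det([1 -2 -2; 4 3 -1; -1 5 -1]) = -54
  − (4) · M_23   where M_23 = det([1 2 -2; 4 -2 -1; -1 0 -1]) = 16
det = (-1)·(5)·(28) + (+1)·(-1)·(-54) + (-1)·(4)·(16) = -150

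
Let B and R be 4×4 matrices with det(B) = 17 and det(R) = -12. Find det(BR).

The determinant is -204.

det(BR) = det(B)·det(R) = (17)·(-12) = -204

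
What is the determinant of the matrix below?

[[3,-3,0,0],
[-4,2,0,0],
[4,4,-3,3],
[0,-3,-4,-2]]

-108

The matrix is block lower-triangular with a 2×2 block and a 2×2 block on the diagonal, so its determinant equals the product of the determinants of the diagonal blocks.
det of the 2×2 block = -6
det of the 2×2 block = 18
det = (-6)·(18) = -108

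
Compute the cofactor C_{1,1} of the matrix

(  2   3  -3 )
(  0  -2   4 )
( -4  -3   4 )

Delete row 1 and column 1; the remaining 2×2 submatrix is [-2 4; -3 4].
Its determinant is (-2)·4 − 4·(-3) = 4.
The cofactor carries sign (−1)^(1+1) = +1, so C_{1,1} = +(4) = 4.

The cofactor is 4.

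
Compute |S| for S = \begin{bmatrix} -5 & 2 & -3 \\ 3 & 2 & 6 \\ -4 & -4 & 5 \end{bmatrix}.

Expand along column 1:
  + (-5) · |2 6; -4 5| = (-5)·(10 − (-24)) = -170
  − 3 · |2 -3; -4 5| = −3·(10 − 12) = 6
  + (-4) · |2 -3; 2 6| = (-4)·(12 − (-6)) = -72
Sum: (-170) + (6) + (-72) = -236

det(S) = -236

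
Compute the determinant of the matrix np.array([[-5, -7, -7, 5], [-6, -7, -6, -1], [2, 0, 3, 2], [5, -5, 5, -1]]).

Expand along row 3 (it has 1 zero):
  + (2) · M_31   where M_31 = det([-7 -7 5; -7 -6 -1; -5 5 -1]) = -388
  + (3) · M_33   where M_33 = det([-5 -7 5; -6 -7 -1; 5 -5 -1]) = 392
  − (2) · M_34   where M_34 = det([-5 -7 -7; -6 -7 -6; 5 -5 5]) = -130
det = (+1)·(2)·(-388) + (+1)·(3)·(392) + (-1)·(2)·(-130) = 660

660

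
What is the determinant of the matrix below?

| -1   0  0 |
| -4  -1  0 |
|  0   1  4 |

The determinant is 4.

The matrix is lower triangular, so the determinant is the product of the diagonal entries:
det = (-1) · (-1) · (4) = 4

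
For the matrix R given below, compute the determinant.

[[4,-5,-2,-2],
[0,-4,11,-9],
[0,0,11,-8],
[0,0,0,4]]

R is upper triangular, so det(R) is the product of the diagonal entries:
det = (4) · (-4) · (11) · (4) = -704

-704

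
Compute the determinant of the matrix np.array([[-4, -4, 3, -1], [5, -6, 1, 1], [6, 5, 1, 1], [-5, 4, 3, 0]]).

Expand along row 4 (it has 1 zero):
  − (-5) · M_41   where M_41 = det([-4 3 -1; -6 1 1; 5 1 1]) = 44
  + (4) · M_42   where M_42 = det([-4 3 -1; 5 1 1; 6 1 1]) = 4
  − (3) · M_43   where M_43 = det([-4 -4 -1; 5 -6 1; 6 5 1]) = -21
det = (-1)·(-5)·(44) + (+1)·(4)·(4) + (-1)·(3)·(-21) = 299

299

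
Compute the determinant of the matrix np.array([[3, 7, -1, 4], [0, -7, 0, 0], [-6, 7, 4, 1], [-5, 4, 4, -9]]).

539

Expand along row 2 (it has 3 zeros):
  + (-7) · M_22   where M_22 = det([3 -1 4; -6 4 1; -5 4 -9]) = -77
det = (+1)·(-7)·(-77) = 539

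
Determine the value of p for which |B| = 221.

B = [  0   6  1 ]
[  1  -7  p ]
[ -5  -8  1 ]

p = -9

Expanding along the row containing p, det(B) is linear in p: det(B) = (-30)·p + (-49).
Set (-30)·p + (-49) = 221  ⇒  (-30)·p = 270  ⇒  p = -9.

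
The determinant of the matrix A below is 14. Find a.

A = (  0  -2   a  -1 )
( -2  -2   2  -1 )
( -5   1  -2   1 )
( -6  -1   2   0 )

Expanding along the row containing a, det(A) is linear in a: det(A) = (-1)·a + (6).
Set (-1)·a + (6) = 14  ⇒  (-1)·a = 8  ⇒  a = -8.

a = -8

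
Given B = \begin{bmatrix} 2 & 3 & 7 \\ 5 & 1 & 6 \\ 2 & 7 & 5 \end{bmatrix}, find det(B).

118

Expand along column 1:
  + 2 · |1 6; 7 5| = 2·(5 − 42) = -74
  − 5 · |3 7; 7 5| = −5·(15 − 49) = 170
  + 2 · |3 7; 1 6| = 2·(18 − 7) = 22
Sum: (-74) + (170) + (22) = 118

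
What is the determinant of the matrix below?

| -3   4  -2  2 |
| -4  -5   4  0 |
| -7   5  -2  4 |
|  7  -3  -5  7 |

Expand along row 2 (it has 1 zero):
  − (-4) · M_21   where M_21 = det([4 -2 2; 5 -2 4; -3 -5 7]) = 56
  + (-5) · M_22   where M_22 = det([-3 -2 2; -7 -2 4; 7 -5 7]) = -74
  − (4) · M_23   where M_23 = det([-3 4 2; -7 5 4; 7 -3 7]) = 139
det = (-1)·(-4)·(56) + (+1)·(-5)·(-74) + (-1)·(4)·(139) = 38

38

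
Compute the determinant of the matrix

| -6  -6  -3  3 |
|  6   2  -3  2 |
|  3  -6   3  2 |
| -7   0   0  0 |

Expand along row 4 (it has 3 zeros):
  − (-7) · M_41   where M_41 = det([-6 -3 3; 2 -3 2; -6 3 2]) = 84
det = (-1)·(-7)·(84) = 588

588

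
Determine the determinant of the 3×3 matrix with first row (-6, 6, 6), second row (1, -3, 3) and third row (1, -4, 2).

-36

Expand along column 1:
  + (-6) · |-3 3; -4 2| = (-6)·(-6 − (-12)) = -36
  − 1 · |6 6; -4 2| = −1·(12 − (-24)) = -36
  + 1 · |6 6; -3 3| = 1·(18 − (-18)) = 36
Sum: (-36) + (-36) + (36) = -36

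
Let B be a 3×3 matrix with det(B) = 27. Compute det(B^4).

det(B^4) = (det B)^4 = (27)^4 = 531441

531441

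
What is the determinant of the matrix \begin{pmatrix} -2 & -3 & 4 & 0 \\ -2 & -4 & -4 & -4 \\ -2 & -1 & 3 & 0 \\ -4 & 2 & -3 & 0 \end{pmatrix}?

-112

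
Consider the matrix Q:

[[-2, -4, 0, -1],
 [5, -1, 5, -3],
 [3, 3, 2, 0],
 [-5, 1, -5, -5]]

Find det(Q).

-112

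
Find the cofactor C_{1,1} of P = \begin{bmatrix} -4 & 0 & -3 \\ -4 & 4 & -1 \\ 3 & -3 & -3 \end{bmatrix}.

-15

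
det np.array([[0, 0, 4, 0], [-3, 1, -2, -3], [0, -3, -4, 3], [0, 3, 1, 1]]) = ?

Expand along row 1 (it has 3 zeros):
  + (4) · M_13   where M_13 = det([-3 1 -3; 0 -3 3; 0 3 1]) = 36
det = (+1)·(4)·(36) = 144

144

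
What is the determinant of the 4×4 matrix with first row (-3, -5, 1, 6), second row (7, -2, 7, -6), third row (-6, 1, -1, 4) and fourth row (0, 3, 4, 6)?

Expand along row 4 (it has 1 zero):
  + (3) · M_42   where M_42 = det([-3 1 6; 7 7 -6; -6 -1 4]) = 152
  − (4) · M_43   where M_43 = det([-3 -5 6; 7 -2 -6; -6 1 4]) = -64
  + (6) · M_44   where M_44 = det([-3 -5 1; 7 -2 7; -6 1 -1]) = 185
det = (+1)·(3)·(152) + (-1)·(4)·(-64) + (+1)·(6)·(185) = 1822

1822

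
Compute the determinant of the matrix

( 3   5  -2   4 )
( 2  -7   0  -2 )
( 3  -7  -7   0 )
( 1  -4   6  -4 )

The determinant is -302.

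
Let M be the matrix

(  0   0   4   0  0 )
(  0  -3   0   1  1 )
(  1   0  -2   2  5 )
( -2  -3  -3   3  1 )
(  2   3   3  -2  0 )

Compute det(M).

Expand along row 1 (it has 4 zeros):
  + (4) · M_13   where M_13 = det([0 -3 1 1; 1 0 2 5; -2 -3 3 1; 2 3 -2 0]) = -12
det = (+1)·(4)·(-12) = -48

det(M) = -48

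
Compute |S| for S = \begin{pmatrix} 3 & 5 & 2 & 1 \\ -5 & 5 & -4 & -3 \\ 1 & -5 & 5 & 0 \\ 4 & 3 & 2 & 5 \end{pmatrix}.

det(S) = 494

Expand along row 3 (it has 1 zero):
  + (1) · M_31   where M_31 = det([5 2 1; 5 -4 -3; 3 2 5]) = -116
  − (-5) · M_32   where M_32 = det([3 2 1; -5 -4 -3; 4 2 5]) = -10
  + (5) · M_33   where M_33 = det([3 5 1; -5 5 -3; 4 3 5]) = 132
det = (+1)·(1)·(-116) + (-1)·(-5)·(-10) + (+1)·(5)·(132) = 494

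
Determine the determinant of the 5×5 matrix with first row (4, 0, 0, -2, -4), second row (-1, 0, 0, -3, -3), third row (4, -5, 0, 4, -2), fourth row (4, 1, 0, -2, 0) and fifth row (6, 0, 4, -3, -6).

The determinant is -848.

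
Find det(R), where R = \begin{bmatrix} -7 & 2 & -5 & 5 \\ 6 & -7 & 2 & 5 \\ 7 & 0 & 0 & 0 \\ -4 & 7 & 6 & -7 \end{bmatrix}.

Expand along row 3 (it has 3 zeros):
  + (7) · M_31   where M_31 = det([2 -5 5; -7 2 5; 7 6 -7]) = -298
det = (+1)·(7)·(-298) = -2086

-2086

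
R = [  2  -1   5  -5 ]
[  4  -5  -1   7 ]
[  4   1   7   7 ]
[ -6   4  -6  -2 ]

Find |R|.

|R| = 136

Expand along row 1:
  + (2) · M_11   where M_11 = det([-5 -1 7; 1 7 7; 4 -6 -2]) = -408
  − (-1) · M_12   where M_12 = det([4 -1 7; 4 7 7; -6 -6 -2]) = 272
  + (5) · M_13   where M_13 = det([4 -5 7; 4 1 7; -6 4 -2]) = 204
  − (-5) · M_14   where M_14 = det([4 -5 -1; 4 1 7; -6 4 -6]) = -68
det = (+1)·(2)·(-408) + (-1)·(-1)·(272) + (+1)·(5)·(204) + (-1)·(-5)·(-68) = 136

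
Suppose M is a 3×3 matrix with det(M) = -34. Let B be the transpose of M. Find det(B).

-34

det(Mᵀ) = det(M).
det(B) = (1)·(-34) = -34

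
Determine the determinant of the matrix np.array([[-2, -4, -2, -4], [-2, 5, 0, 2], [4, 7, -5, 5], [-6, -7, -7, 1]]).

Expand along row 2 (it has 1 zero):
  − (-2) · M_21   where M_21 = det([-4 -2 -4; 7 -5 5; -7 -7 1]) = 300
  + (5) · M_22   where M_22 = det([-2 -2 -4; 4 -5 5; -6 -7 1]) = 240
  + (2) · M_24   where M_24 = det([-2 -4 -2; 4 7 -5; -6 -7 -7]) = -92
det = (-1)·(-2)·(300) + (+1)·(5)·(240) + (+1)·(2)·(-92) = 1616

The determinant is 1616.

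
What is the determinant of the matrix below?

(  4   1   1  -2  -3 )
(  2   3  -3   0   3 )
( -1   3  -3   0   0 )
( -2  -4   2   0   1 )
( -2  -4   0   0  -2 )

264

Expand along column 4 (it has 4 zeros):
  − (-2) · M_14   where M_14 = det([2 3 -3 3; -1 3 -3 0; -2 -4 2 1; -2 -4 0 -2]) = 132
det = (-1)·(-2)·(132) = 264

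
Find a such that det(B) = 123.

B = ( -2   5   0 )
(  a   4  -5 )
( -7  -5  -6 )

-5

Expanding along the column containing a, det(B) is linear in a: det(B) = (30)·a + (273).
Set (30)·a + (273) = 123  ⇒  (30)·a = -150  ⇒  a = -5.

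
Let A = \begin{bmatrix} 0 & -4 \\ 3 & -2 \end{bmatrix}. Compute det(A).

The determinant is 12.

det(A) = 0·(-2) − (-4)·3 = 0 − (-12) = 12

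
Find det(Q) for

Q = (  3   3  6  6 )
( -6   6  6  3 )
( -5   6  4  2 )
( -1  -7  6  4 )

det(Q) = -144

Expand along row 1:
  + (3) · M_11   where M_11 = det([6 6 3; 6 4 2; -7 6 4]) = -12
  − (3) · M_12   where M_12 = det([-6 6 3; -5 4 2; -1 6 4]) = 6
  + (6) · M_13   where M_13 = det([-6 6 3; -5 6 2; -1 -7 4]) = 3
  − (6) · M_14   where M_14 = det([-6 6 6; -5 6 4; -1 -7 6]) = 18
det = (+1)·(3)·(-12) + (-1)·(3)·(6) + (+1)·(6)·(3) + (-1)·(6)·(18) = -144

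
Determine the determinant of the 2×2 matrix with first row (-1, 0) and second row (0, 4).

-4

det = (-1)·4 − 0·0 = -4 − 0 = -4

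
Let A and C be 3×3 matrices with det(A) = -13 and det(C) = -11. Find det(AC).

The determinant is 143.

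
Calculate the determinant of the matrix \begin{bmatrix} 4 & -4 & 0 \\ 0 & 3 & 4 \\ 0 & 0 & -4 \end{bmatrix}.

The matrix is upper triangular, so the determinant is the product of the diagonal entries:
det = (4) · (3) · (-4) = -48

The determinant is -48.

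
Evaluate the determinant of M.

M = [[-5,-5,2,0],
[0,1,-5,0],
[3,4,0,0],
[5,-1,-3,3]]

Expand along column 4 (it has 3 zeros):
  + (3) · M_44   where M_44 = det([-5 -5 2; 0 1 -5; 3 4 0]) = -31
det = (+1)·(3)·(-31) = -93

|M| = -93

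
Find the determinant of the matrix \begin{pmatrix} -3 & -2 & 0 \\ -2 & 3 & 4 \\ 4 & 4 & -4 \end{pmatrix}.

68

Expand along column 3:
  − 4 · |-3 -2; 4 4| = −4·(-12 − (-8)) = 16
  + (-4) · |-3 -2; -2 3| = (-4)·(-9 − 4) = 52
Sum: (16) + (52) = 68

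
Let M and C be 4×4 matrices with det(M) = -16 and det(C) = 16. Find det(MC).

-256

det(MC) = det(M)·det(C) = (-16)·(16) = -256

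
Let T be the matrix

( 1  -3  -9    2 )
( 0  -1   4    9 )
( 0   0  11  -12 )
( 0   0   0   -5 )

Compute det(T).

|T| = 55

T is upper triangular, so det(T) is the product of the diagonal entries:
det = (1) · (-1) · (11) · (-5) = 55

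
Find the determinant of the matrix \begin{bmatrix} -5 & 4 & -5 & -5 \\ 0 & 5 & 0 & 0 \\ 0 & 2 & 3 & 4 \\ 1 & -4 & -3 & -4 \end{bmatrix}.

Expand along row 2 (it has 3 zeros):
  + (5) · M_22   where M_22 = det([-5 -5 -5; 0 3 4; 1 -3 -4]) = -5
det = (+1)·(5)·(-5) = -25

-25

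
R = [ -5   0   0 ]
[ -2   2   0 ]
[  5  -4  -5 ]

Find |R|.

R is lower triangular, so det(R) is the product of the diagonal entries:
det = (-5) · (2) · (-5) = 50

The determinant is 50.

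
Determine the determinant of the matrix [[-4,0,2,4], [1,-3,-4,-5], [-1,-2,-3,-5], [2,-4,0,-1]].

138

Expand along row 1 (it has 1 zero):
  + (-4) · M_11   where M_11 = det([-3 -4 -5; -2 -3 -5; -4 0 -1]) = -21
  + (2) · M_13   where M_13 = det([1 -3 -5; -1 -2 -5; 2 -4 -1]) = -25
  − (4) · M_14   where M_14 = det([1 -3 -4; -1 -2 -3; 2 -4 0]) = -26
det = (+1)·(-4)·(-21) + (+1)·(2)·(-25) + (-1)·(4)·(-26) = 138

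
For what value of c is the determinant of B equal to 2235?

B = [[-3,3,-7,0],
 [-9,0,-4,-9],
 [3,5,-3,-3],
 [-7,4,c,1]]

Expanding along the column containing c, det(B) is linear in c: det(B) = (297)·c + (3720).
Set (297)·c + (3720) = 2235  ⇒  (297)·c = -1485  ⇒  c = -5.

-5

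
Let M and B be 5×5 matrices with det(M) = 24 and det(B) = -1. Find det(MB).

det(MB) = det(M)·det(B) = (24)·(-1) = -24

det(MB) = -24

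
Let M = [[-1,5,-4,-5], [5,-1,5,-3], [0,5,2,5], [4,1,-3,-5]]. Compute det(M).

|M| = -1466

Expand along row 3 (it has 1 zero):
  − (5) · M_32   where M_32 = det([-1 -4 -5; 5 5 -3; 4 -3 -5]) = 157
  + (2) · M_33   where M_33 = det([-1 5 -5; 5 -1 -3; 4 1 -5]) = 12
  − (5) · M_34   where M_34 = det([-1 5 -4; 5 -1 5; 4 1 -3]) = 141
det = (-1)·(5)·(157) + (+1)·(2)·(12) + (-1)·(5)·(141) = -1466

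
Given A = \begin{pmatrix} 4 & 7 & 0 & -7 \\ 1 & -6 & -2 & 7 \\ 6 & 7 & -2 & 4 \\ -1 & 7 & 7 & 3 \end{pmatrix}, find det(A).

Expand along row 1 (it has 1 zero):
  + (4) · M_11   where M_11 = det([-6 -2 7; 7 -2 4; 7 7 3]) = 631
  − (7) · M_12   where M_12 = det([1 -2 7; 6 -2 4; -1 7 3]) = 290
  − (-7) · M_14   where M_14 = det([1 -6 -2; 6 7 -2; -1 7 7]) = 205
det = (+1)·(4)·(631) + (-1)·(7)·(290) + (-1)·(-7)·(205) = 1929

1929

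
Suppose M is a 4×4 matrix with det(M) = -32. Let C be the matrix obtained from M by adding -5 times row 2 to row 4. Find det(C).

-32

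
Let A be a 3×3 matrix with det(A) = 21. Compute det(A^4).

The determinant is 194481.

det(A^4) = (det A)^4 = (21)^4 = 194481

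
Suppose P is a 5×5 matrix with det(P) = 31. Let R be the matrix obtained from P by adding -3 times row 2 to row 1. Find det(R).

31

Adding a multiple of one row to another leaves the determinant unchanged.
det(R) = (1)·(31) = 31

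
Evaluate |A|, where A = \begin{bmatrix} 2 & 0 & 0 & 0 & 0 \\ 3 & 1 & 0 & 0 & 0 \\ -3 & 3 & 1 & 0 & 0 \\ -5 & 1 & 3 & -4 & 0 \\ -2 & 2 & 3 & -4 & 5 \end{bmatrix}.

A is lower triangular, so det(A) is the product of the diagonal entries:
det = (2) · (1) · (1) · (-4) · (5) = -40

The determinant is -40.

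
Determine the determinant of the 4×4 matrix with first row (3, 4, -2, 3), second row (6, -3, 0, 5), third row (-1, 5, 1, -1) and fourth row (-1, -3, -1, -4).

The determinant is 291.

Expand along row 2 (it has 1 zero):
  − (6) · M_21   where M_21 = det([4 -2 3; 5 1 -1; -3 -1 -4]) = -72
  + (-3) · M_22   where M_22 = det([3 -2 3; -1 1 -1; -1 -1 -4]) = -3
  + (5) · M_24   where M_24 = det([3 4 -2; -1 5 1; -1 -3 -1]) = -30
det = (-1)·(6)·(-72) + (+1)·(-3)·(-3) + (+1)·(5)·(-30) = 291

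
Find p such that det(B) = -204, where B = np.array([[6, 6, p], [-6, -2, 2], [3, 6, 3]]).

p = 8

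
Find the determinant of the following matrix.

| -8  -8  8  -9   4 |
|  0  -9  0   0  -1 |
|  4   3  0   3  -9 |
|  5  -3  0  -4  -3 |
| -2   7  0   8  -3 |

Expand along column 3 (it has 4 zeros):
  + (8) · M_13   where M_13 = det([0 -9 0 -1; 4 3 3 -9; 5 -3 -4 -3; -2 7 8 -3]) = -722
det = (+1)·(8)·(-722) = -5776

The determinant is -5776.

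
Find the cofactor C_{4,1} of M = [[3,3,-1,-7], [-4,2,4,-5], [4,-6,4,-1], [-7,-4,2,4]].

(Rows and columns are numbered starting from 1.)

208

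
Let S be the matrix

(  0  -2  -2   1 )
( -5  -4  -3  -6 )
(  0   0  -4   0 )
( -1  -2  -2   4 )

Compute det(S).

|S| = 184

Expand along row 3 (it has 3 zeros):
  + (-4) · M_33   where M_33 = det([0 -2 1; -5 -4 -6; -1 -2 4]) = -46
det = (+1)·(-4)·(-46) = 184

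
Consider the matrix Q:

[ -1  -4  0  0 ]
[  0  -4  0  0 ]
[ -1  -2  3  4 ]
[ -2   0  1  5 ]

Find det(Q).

44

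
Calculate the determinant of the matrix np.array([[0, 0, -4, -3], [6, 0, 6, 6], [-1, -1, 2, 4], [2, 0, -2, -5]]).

Expand along column 2 (it has 3 zeros):
  − (-1) · M_32   where M_32 = det([0 -4 -3; 6 6 6; 2 -2 -5]) = -96
det = (-1)·(-1)·(-96) = -96

-96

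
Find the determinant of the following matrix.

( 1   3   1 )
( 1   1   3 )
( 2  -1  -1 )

20

Expand along column 1:
  + 1 · |1 3; -1 -1| = 1·(-1 − (-3)) = 2
  − 1 · |3 1; -1 -1| = −1·(-3 − (-1)) = 2
  + 2 · |3 1; 1 3| = 2·(9 − 1) = 16
Sum: (2) + (2) + (16) = 20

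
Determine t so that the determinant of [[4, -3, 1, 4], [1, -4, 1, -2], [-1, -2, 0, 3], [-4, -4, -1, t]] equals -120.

-7

Expanding along the column containing t, det(M) is linear in t: det(M) = (5)·t + (-85).
Set (5)·t + (-85) = -120  ⇒  (5)·t = -35  ⇒  t = -7.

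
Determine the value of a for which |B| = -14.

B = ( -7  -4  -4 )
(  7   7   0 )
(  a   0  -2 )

Expanding along the row containing a, det(B) is linear in a: det(B) = (28)·a + (42).
Set (28)·a + (42) = -14  ⇒  (28)·a = -56  ⇒  a = -2.

-2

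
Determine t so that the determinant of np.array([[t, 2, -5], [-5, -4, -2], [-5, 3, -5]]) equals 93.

-2

Expanding along the column containing t, det(M) is linear in t: det(M) = (26)·t + (145).
Set (26)·t + (145) = 93  ⇒  (26)·t = -52  ⇒  t = -2.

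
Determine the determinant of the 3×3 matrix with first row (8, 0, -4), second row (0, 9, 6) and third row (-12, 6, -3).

-936

Expand along column 1:
  + 8 · |9 6; 6 -3| = 8·(-27 − 36) = -504
  + (-12) · |0 -4; 9 6| = (-12)·(0 − (-36)) = -432
Sum: (-504) + (-432) = -936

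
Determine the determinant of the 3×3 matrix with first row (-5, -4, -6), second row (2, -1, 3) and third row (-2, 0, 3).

The determinant is 75.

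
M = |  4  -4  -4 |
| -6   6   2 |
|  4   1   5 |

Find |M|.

80

Expand along row 1:
  + 4 · |6 2; 1 5| = 4·(30 − 2) = 112
  − (-4) · |-6 2; 4 5| = −(-4)·(-30 − 8) = -152
  + (-4) · |-6 6; 4 1| = (-4)·(-6 − 24) = 120
Sum: (112) + (-152) + (120) = 80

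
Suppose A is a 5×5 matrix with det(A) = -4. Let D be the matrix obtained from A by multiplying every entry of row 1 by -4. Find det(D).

Scaling one row by -4 multiplies the determinant by -4.
det(D) = (-4)·(-4) = 16

det(D) = 16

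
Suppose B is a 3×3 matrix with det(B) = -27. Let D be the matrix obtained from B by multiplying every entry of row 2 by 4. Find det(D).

-108

Scaling one row by 4 multiplies the determinant by 4.
det(D) = (4)·(-27) = -108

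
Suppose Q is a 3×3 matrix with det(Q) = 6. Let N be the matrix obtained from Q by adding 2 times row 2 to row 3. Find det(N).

Adding a multiple of one row to another leaves the determinant unchanged.
det(N) = (1)·(6) = 6

The determinant is 6.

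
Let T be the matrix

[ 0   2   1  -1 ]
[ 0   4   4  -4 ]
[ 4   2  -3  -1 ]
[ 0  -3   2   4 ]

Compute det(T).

Expand along column 1 (it has 3 zeros):
  + (4) · M_31   where M_31 = det([2 1 -1; 4 4 -4; -3 2 4]) = 24
det = (+1)·(4)·(24) = 96

det(T) = 96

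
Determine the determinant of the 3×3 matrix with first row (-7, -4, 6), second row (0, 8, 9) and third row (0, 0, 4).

-224

The matrix is upper triangular, so the determinant is the product of the diagonal entries:
det = (-7) · (8) · (4) = -224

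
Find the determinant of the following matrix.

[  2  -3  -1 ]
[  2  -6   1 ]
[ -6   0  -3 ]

Expand along column 2:
  − (-3) · |2 1; -6 -3| = −(-3)·(-6 − (-6)) = 0
  + (-6) · |2 -1; -6 -3| = (-6)·(-6 − 6) = 72
Sum: (0) + (72) = 72

The determinant is 72.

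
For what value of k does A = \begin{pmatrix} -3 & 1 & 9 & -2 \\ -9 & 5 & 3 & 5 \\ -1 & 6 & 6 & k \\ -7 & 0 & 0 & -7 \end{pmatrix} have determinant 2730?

Expanding along the column containing k, det(A) is linear in k: det(A) = (-294)·k + (4494).
Set (-294)·k + (4494) = 2730  ⇒  (-294)·k = -1764  ⇒  k = 6.

k = 6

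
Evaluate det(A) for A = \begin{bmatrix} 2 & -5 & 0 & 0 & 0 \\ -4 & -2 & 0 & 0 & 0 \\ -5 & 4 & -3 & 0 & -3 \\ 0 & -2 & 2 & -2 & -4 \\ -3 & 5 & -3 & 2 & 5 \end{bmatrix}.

|A| = -288

A is block lower-triangular with a 2×2 block and a 3×3 block on the diagonal, so its determinant equals the product of the determinants of the diagonal blocks.
det of the 2×2 block = -24
det of the 3×3 block = 12
det = (-24)·(12) = -288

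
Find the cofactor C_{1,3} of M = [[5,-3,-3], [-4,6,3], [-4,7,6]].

Delete row 1 and column 3; the remaining 2×2 submatrix is [-4 6; -4 7].
Its determinant is (-4)·7 − 6·(-4) = -4.
The cofactor carries sign (−1)^(1+3) = +1, so C_{1,3} = +(-4) = -4.

-4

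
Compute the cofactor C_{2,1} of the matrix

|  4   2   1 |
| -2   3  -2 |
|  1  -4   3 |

-10

Delete row 2 and column 1; the remaining 2×2 submatrix is [2 1; -4 3].
Its determinant is 2·3 − 1·(-4) = 10.
The cofactor carries sign (−1)^(2+1) = −1, so C_{2,1} = −(10) = -10.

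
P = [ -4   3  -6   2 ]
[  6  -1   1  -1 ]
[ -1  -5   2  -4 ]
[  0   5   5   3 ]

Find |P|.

-260

Expand along row 4 (it has 1 zero):
  + (5) · M_42   where M_42 = det([-4 -6 2; 6 1 -1; -1 2 -4]) = -116
  − (5) · M_43   where M_43 = det([-4 3 2; 6 -1 -1; -1 -5 -4]) = 17
  + (3) · M_44   where M_44 = det([-4 3 -6; 6 -1 1; -1 -5 2]) = 135
det = (+1)·(5)·(-116) + (-1)·(5)·(17) + (+1)·(3)·(135) = -260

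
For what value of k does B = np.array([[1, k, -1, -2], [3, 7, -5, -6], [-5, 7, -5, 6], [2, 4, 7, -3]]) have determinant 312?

-1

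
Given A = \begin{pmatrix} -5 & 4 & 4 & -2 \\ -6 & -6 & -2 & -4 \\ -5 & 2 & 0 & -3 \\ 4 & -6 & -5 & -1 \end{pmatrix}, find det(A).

det(A) = 322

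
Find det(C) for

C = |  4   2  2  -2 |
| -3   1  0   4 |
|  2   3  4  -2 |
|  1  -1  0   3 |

det(C) = 102

Expand along column 3 (it has 2 zeros):
  + (2) · M_13   where M_13 = det([-3 1 4; 2 3 -2; 1 -1 3]) = -49
  + (4) · M_33   where M_33 = det([4 2 -2; -3 1 4; 1 -1 3]) = 50
det = (+1)·(2)·(-49) + (+1)·(4)·(50) = 102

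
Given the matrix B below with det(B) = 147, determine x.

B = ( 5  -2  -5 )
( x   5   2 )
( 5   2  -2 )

-8

Expanding along the column containing x, det(B) is linear in x: det(B) = (-14)·x + (35).
Set (-14)·x + (35) = 147  ⇒  (-14)·x = 112  ⇒  x = -8.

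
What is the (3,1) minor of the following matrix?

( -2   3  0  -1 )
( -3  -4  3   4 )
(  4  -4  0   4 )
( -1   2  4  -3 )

-53

Delete row 3 and column 1; the remaining 3×3 submatrix is [3 0 -1; -4 3 4; 2 4 -3].
Its determinant is -53.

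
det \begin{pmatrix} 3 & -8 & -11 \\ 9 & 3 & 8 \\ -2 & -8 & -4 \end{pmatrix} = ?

Expand along column 1:
  + 3 · |3 8; -8 -4| = 3·(-12 − (-64)) = 156
  − 9 · |-8 -11; -8 -4| = −9·(32 − 88) = 504
  + (-2) · |-8 -11; 3 8| = (-2)·(-64 − (-33)) = 62
Sum: (156) + (504) + (62) = 722

The determinant is 722.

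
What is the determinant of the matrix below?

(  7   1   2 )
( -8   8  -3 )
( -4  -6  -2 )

-82

Expand along row 1:
  + 7 · |8 -3; -6 -2| = 7·(-16 − 18) = -238
  − 1 · |-8 -3; -4 -2| = −1·(16 − 12) = -4
  + 2 · |-8 8; -4 -6| = 2·(48 − (-32)) = 160
Sum: (-238) + (-4) + (160) = -82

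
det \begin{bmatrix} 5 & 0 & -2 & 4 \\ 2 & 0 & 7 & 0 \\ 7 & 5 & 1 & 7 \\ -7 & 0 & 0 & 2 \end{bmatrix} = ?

-1370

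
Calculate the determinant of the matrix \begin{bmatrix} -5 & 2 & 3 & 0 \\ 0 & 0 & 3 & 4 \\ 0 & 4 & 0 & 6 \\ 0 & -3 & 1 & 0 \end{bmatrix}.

Expand along column 1 (it has 3 zeros):
  + (-5) · M_11   where M_11 = det([0 3 4; 4 0 6; -3 1 0]) = -38
det = (+1)·(-5)·(-38) = 190

The determinant is 190.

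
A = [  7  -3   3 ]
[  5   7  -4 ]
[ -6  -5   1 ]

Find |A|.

Expand along row 1:
  + 7 · |7 -4; -5 1| = 7·(7 − 20) = -91
  − (-3) · |5 -4; -6 1| = −(-3)·(5 − 24) = -57
  + 3 · |5 7; -6 -5| = 3·(-25 − (-42)) = 51
Sum: (-91) + (-57) + (51) = -97

The determinant is -97.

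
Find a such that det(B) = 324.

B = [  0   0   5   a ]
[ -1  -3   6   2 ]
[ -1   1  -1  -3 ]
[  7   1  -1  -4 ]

a = 1

Expanding along the row containing a, det(B) is linear in a: det(B) = (24)·a + (300).
Set (24)·a + (300) = 324  ⇒  (24)·a = 24  ⇒  a = 1.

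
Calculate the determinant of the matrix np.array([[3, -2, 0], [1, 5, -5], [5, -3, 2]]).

The determinant is 39.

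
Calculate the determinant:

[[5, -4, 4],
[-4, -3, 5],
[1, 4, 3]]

-265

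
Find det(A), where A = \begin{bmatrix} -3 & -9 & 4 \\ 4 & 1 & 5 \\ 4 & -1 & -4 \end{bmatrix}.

-359

Expand along row 1:
  + (-3) · |1 5; -1 -4| = (-3)·(-4 − (-5)) = -3
  − (-9) · |4 5; 4 -4| = −(-9)·(-16 − 20) = -324
  + 4 · |4 1; 4 -1| = 4·(-4 − 4) = -32
Sum: (-3) + (-324) + (-32) = -359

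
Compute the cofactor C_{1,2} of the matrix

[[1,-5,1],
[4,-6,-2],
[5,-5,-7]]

18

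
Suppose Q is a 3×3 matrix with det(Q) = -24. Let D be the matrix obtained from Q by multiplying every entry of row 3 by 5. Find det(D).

Scaling one row by 5 multiplies the determinant by 5.
det(D) = (5)·(-24) = -120

The determinant is -120.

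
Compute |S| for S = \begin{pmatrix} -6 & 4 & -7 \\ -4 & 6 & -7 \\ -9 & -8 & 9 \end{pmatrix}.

The determinant is -194.

Expand along row 1:
  + (-6) · |6 -7; -8 9| = (-6)·(54 − 56) = 12
  − 4 · |-4 -7; -9 9| = −4·(-36 − 63) = 396
  + (-7) · |-4 6; -9 -8| = (-7)·(32 − (-54)) = -602
Sum: (12) + (396) + (-602) = -194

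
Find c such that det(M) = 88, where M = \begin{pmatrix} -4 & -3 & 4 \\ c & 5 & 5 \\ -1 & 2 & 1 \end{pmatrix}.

3

Expanding along the column containing c, det(M) is linear in c: det(M) = (11)·c + (55).
Set (11)·c + (55) = 88  ⇒  (11)·c = 33  ⇒  c = 3.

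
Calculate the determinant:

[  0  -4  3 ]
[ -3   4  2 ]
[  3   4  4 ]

The determinant is -144.

Expand along row 1:
  − (-4) · |-3 2; 3 4| = −(-4)·(-12 − 6) = -72
  + 3 · |-3 4; 3 4| = 3·(-12 − 12) = -72
Sum: (-72) + (-72) = -144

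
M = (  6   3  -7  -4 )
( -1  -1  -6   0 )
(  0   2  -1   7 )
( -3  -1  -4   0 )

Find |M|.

Expand along column 4 (it has 2 zeros):
  − (-4) · M_14   where M_14 = det([-1 -1 -6; 0 2 -1; -3 -1 -4]) = -30
  − (7) · M_34   where M_34 = det([6 3 -7; -1 -1 -6; -3 -1 -4]) = 44
det = (-1)·(-4)·(-30) + (-1)·(7)·(44) = -428

-428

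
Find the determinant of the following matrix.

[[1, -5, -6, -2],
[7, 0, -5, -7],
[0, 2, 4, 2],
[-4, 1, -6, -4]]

14

Expand along row 2 (it has 1 zero):
  − (7) · M_21   where M_21 = det([-5 -6 -2; 2 4 2; 1 -6 -4]) = -8
  − (-5) · M_23   where M_23 = det([1 -5 -2; 0 2 2; -4 1 -4]) = 14
  + (-7) · M_24   where M_24 = det([1 -5 -6; 0 2 4; -4 1 -6]) = 16
det = (-1)·(7)·(-8) + (-1)·(-5)·(14) + (+1)·(-7)·(16) = 14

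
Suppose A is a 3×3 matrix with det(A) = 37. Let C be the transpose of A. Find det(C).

det(Aᵀ) = det(A).
det(C) = (1)·(37) = 37

|C| = 37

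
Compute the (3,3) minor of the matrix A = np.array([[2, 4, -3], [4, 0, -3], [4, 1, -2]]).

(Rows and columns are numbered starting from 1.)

Delete row 3 and column 3; the remaining 2×2 submatrix is [2 4; 4 0].
Its determinant is 2·0 − 4·4 = -16.

The minor is -16.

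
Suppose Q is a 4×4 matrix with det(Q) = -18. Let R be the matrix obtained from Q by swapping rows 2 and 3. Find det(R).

Swapping two rows multiplies the determinant by −1.
det(R) = (-1)·(-18) = 18

18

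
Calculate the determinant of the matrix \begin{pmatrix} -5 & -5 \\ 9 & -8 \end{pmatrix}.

The determinant is 85.

det = (-5)·(-8) − (-5)·9 = 40 − (-45) = 85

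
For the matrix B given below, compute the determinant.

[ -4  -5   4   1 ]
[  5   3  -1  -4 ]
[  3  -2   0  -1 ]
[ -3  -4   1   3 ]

|B| = 8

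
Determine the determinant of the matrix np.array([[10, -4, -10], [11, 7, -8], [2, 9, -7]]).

Expand along row 1:
  + 10 · |7 -8; 9 -7| = 10·(-49 − (-72)) = 230
  − (-4) · |11 -8; 2 -7| = −(-4)·(-77 − (-16)) = -244
  + (-10) · |11 7; 2 9| = (-10)·(99 − 14) = -850
Sum: (230) + (-244) + (-850) = -864

The determinant is -864.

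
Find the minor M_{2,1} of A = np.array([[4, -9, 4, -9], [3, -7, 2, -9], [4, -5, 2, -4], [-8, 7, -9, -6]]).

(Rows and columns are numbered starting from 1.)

-79

Delete row 2 and column 1; the remaining 3×3 submatrix is [-9 4 -9; -5 2 -4; 7 -9 -6].
Its determinant is -79.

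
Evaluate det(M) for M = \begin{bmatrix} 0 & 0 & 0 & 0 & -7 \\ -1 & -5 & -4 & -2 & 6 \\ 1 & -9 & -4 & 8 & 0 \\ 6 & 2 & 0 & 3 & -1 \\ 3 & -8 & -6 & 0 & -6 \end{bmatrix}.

det(M) = -2436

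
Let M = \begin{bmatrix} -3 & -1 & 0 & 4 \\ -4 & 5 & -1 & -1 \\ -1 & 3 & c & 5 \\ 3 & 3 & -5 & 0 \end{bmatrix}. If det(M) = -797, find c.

1

Expanding along the column containing c, det(M) is linear in c: det(M) = (-114)·c + (-683).
Set (-114)·c + (-683) = -797  ⇒  (-114)·c = -114  ⇒  c = 1.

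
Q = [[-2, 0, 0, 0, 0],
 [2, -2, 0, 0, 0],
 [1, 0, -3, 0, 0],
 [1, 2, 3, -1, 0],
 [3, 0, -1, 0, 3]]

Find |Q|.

36

Q is lower triangular, so det(Q) is the product of the diagonal entries:
det = (-2) · (-2) · (-3) · (-1) · (3) = 36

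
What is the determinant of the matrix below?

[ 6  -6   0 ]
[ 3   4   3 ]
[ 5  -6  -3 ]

The determinant is -108.

Expand along column 3:
  − 3 · |6 -6; 5 -6| = −3·(-36 − (-30)) = 18
  + (-3) · |6 -6; 3 4| = (-3)·(24 − (-18)) = -126
Sum: (18) + (-126) = -108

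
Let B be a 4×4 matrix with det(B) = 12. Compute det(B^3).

det(B^3) = (det B)^3 = (12)^3 = 1728

1728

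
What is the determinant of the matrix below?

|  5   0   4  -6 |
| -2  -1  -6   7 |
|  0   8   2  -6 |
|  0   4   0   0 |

344

Expand along row 4 (it has 3 zeros):
  + (4) · M_42   where M_42 = det([5 4 -6; -2 -6 7; 0 2 -6]) = 86
det = (+1)·(4)·(86) = 344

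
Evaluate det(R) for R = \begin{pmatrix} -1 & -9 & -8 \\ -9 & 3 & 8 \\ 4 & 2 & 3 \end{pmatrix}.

Expand along column 1:
  + (-1) · |3 8; 2 3| = (-1)·(9 − 16) = 7
  − (-9) · |-9 -8; 2 3| = −(-9)·(-27 − (-16)) = -99
  + 4 · |-9 -8; 3 8| = 4·(-72 − (-24)) = -192
Sum: (7) + (-99) + (-192) = -284

-284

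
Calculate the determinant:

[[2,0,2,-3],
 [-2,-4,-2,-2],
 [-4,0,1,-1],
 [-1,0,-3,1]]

Expand along column 2 (it has 3 zeros):
  + (-4) · M_22   where M_22 = det([2 2 -3; -4 1 -1; -1 -3 1]) = -33
det = (+1)·(-4)·(-33) = 132

132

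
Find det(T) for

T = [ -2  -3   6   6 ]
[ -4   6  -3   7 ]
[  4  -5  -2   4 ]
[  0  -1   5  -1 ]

Expand along row 4 (it has 1 zero):
  + (-1) · M_42   where M_42 = det([-2 6 6; -4 -3 7; 4 -2 4]) = 380
  − (5) · M_43   where M_43 = det([-2 -3 6; -4 6 7; 4 -5 4]) = -274
  + (-1) · M_44   where M_44 = det([-2 -3 6; -4 6 -3; 4 -5 -2]) = 90
det = (+1)·(-1)·(380) + (-1)·(5)·(-274) + (+1)·(-1)·(90) = 900

|T| = 900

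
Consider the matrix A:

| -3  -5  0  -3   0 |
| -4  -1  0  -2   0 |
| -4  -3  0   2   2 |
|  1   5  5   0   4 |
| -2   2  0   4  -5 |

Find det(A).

Expand along column 3 (it has 4 zeros):
  − (5) · M_43   where M_43 = det([-3 -5 -3 0; -4 -1 -2 0; -4 -3 2 2; -2 2 4 -5]) = 540
det = (-1)·(5)·(540) = -2700

The determinant is -2700.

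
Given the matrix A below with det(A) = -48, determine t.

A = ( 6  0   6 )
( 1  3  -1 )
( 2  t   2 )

t = -4

Expanding along the column containing t, det(A) is linear in t: det(A) = (12)·t + (0).
Set (12)·t + (0) = -48  ⇒  (12)·t = -48  ⇒  t = -4.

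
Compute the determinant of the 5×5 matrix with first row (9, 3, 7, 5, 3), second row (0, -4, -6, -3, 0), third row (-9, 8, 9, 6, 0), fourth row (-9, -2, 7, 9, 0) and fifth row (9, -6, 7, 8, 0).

Expand along column 5 (it has 4 zeros):
  + (3) · M_15   where M_15 = det([0 -4 -6 -3; -9 8 9 6; -9 -2 7 9; 9 -6 7 8]) = -936
det = (+1)·(3)·(-936) = -2808

The determinant is -2808.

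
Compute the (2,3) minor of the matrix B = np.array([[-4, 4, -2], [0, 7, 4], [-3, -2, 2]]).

20

Delete row 2 and column 3; the remaining 2×2 submatrix is [-4 4; -3 -2].
Its determinant is (-4)·(-2) − 4·(-3) = 20.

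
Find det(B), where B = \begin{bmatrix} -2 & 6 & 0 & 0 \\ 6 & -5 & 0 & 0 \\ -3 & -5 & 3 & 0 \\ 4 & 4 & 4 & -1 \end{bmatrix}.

B is block lower-triangular with a 2×2 block and a 2×2 block on the diagonal, so its determinant equals the product of the determinants of the diagonal blocks.
det of the 2×2 block = -26
det of the 2×2 block = -3
det = (-26)·(-3) = 78

|B| = 78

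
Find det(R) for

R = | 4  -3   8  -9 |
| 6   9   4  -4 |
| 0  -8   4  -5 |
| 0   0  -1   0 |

|R| = 34

Expand along row 4 (it has 3 zeros):
  − (-1) · M_43   where M_43 = det([4 -3 -9; 6 9 -4; 0 -8 -5]) = 34
det = (-1)·(-1)·(34) = 34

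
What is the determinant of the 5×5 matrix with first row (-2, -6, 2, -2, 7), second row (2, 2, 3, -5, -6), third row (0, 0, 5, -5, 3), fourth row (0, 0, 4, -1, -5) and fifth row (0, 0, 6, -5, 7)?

704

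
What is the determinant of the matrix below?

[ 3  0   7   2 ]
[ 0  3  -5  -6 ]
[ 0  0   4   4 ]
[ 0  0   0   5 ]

180

The matrix is upper triangular, so the determinant is the product of the diagonal entries:
det = (3) · (3) · (4) · (5) = 180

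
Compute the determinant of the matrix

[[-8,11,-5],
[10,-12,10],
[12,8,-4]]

Expand along column 1:
  + (-8) · |-12 10; 8 -4| = (-8)·(48 − 80) = 256
  − 10 · |11 -5; 8 -4| = −10·(-44 − (-40)) = 40
  + 12 · |11 -5; -12 10| = 12·(110 − 60) = 600
Sum: (256) + (40) + (600) = 896

896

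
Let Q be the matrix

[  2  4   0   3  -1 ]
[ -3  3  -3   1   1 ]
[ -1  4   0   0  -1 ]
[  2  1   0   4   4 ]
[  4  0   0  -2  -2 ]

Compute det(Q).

Expand along column 3 (it has 4 zeros):
  − (-3) · M_23   where M_23 = det([2 4 3 -1; -1 4 0 -1; 2 1 4 4; 4 0 -2 -2]) = 264
det = (-1)·(-3)·(264) = 792

|Q| = 792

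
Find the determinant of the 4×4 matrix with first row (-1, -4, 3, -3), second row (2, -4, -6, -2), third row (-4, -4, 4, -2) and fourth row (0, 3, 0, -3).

Expand along row 4 (it has 2 zeros):
  + (3) · M_42   where M_42 = det([-1 3 -3; 2 -6 -2; -4 4 -2]) = 64
  + (-3) · M_44   where M_44 = det([-1 -4 3; 2 -4 -6; -4 -4 4]) = -96
det = (+1)·(3)·(64) + (+1)·(-3)·(-96) = 480

480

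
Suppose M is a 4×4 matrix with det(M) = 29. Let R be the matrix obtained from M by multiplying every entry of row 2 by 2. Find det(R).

58

Scaling one row by 2 multiplies the determinant by 2.
det(R) = (2)·(29) = 58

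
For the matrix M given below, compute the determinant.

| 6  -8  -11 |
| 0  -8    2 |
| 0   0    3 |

M is upper triangular, so det(M) is the product of the diagonal entries:
det = (6) · (-8) · (3) = -144

|M| = -144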